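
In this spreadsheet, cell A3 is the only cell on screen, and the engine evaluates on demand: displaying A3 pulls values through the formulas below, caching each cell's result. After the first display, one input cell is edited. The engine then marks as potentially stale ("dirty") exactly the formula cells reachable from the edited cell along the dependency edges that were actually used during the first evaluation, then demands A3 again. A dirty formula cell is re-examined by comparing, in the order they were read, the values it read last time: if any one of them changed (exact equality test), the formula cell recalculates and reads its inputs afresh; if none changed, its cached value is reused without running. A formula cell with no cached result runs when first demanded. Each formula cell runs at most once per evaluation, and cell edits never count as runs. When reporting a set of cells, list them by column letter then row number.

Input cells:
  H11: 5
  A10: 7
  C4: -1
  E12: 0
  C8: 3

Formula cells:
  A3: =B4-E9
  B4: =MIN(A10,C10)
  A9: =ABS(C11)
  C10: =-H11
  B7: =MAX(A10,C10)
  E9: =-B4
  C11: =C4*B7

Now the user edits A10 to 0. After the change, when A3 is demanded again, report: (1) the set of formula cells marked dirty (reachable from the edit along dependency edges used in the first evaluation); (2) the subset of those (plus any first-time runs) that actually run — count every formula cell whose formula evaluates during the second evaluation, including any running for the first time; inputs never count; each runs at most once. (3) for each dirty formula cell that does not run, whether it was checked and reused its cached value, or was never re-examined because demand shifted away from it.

Initial pass — values computed on the first demand:
  C10 = -(5) = -5
  B4 = MIN(7, -5) = -5
  E9 = -(-5) = 5
  A3 = -5 - 5 = -10

Second demand — change propagation:
  B4: re-runs because A10 7->0; new result -5 (unchanged).
  E9: re-examined; everything it read last time is the same (B4 unchanged) — cache 5 kept, no run.
  A3: re-examined; everything it read last time is the same (B4 unchanged, E9 unchanged) — cache -10 kept, no run.

The important point: B4 recomputes to an identical value, and the output ends up unchanged.

Dirty set: A3, B4, E9.
Run set: B4 (1 run).
Re-examined without running (cache reused): A3, E9.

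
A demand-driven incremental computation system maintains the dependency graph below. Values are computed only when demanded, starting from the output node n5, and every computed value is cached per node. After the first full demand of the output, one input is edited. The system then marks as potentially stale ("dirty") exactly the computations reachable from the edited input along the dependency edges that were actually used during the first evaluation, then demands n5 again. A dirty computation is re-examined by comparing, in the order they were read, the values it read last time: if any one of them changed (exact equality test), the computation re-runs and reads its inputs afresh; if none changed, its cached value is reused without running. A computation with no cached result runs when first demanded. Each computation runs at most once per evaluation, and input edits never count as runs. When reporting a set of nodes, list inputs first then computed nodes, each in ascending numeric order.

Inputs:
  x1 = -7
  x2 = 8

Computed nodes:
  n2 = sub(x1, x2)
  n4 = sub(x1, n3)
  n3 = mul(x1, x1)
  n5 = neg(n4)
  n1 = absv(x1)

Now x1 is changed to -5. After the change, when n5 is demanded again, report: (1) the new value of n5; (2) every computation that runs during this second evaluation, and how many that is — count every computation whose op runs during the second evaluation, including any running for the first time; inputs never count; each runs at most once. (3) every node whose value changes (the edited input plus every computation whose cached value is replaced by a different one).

First evaluation (everything demanded from the output):
  n3 = mul(-7, -7) = 49
  n4 = sub(-7, 49) = -56
  n5 = neg(-56) = 56

Propagation after the edit:
  n3: runs — x1 -7->-5; x1 -7->-5; result 25.
  n4: runs — x1 -7->-5; n3 49->25; result -30.
  n5: runs — n4 -56->-30; result 30.

New value of n5: 30.
Computations that run: n3, n4, n5 — 3 in total.
Values that change: x1, n3, n4, n5.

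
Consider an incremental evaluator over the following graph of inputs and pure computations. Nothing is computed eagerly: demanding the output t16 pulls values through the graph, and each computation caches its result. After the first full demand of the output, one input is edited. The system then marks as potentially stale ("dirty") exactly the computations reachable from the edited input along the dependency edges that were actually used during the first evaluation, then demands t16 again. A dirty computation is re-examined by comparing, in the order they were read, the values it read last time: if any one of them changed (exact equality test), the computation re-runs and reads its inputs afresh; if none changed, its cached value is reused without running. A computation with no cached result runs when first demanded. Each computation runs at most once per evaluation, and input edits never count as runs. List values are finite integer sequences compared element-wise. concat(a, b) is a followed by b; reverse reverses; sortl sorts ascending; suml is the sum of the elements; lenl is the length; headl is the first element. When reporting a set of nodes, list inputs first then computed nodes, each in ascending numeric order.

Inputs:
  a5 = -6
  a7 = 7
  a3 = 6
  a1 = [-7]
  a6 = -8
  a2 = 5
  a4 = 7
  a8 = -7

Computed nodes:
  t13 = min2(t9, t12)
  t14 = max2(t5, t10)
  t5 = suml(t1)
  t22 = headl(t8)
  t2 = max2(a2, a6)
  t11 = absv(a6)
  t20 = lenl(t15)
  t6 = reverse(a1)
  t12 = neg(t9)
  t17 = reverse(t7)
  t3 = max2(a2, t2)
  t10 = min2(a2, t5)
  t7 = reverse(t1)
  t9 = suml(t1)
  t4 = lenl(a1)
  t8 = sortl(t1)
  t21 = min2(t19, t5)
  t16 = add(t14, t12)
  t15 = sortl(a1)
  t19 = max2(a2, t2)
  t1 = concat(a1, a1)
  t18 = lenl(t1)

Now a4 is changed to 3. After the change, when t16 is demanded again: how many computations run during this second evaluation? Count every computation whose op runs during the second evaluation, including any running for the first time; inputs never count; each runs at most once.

Run set: none (0 run).
The important point: nothing the output needs ever reads a4, so the edit is invisible to it.

Initial pass — values computed on the first demand:
  t1 = concat([-7], [-7]) = [-7, -7]
  t5 = suml([-7, -7]) = -14
  t9 = suml([-7, -7]) = -14
  t10 = min2(5, -14) = -14
  t12 = neg(-14) = 14
  t14 = max2(-14, -14) = -14
  t16 = add(-14, 14) = 0

Second demand — change propagation:
  no demanded computation ever read a4, so the edit dirties nothing and nothing runs.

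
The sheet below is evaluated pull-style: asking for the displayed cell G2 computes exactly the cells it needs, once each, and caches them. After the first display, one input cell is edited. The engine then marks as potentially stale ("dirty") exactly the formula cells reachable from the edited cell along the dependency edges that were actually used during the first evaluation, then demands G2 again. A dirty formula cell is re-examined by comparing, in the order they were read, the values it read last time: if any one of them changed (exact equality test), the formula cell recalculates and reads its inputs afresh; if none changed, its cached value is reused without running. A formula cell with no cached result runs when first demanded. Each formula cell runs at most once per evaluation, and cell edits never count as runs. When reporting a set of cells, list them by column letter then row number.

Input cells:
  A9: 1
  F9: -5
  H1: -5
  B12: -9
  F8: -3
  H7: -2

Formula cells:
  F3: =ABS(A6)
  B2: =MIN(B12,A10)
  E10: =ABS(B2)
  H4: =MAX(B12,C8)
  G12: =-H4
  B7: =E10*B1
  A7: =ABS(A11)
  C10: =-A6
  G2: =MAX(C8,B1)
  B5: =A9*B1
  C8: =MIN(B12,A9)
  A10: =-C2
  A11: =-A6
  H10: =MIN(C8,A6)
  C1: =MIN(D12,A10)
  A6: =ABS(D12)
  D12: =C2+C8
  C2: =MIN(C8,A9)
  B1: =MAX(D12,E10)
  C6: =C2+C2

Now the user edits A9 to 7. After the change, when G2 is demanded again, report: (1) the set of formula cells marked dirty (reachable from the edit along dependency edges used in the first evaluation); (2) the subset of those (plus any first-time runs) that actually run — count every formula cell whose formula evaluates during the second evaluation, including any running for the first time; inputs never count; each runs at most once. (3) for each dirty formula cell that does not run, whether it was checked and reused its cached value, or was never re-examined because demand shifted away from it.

First demand of the output computes:
  C8 = MIN(-9, 1) = -9
  C2 = MIN(-9, 1) = -9
  A10 = -(-9) = 9
  B2 = MIN(-9, 9) = -9
  D12 = -9 + -9 = -18
  E10 = ABS(-9) = 9
  B1 = MAX(-18, 9) = 9
  G2 = MAX(-9, 9) = 9

After the edit, cleaning proceeds:
  C8: a read changed (A9 1->7) — executes, giving -9 — identical to its old value.
  C2: a read changed (A9 1->7) — executes, giving -9 — identical to its old value.
  A10: dirty, but its reads are unchanged (C2 unchanged); cached 9 stands.
  B2: dirty, but its reads are unchanged (B12 unchanged, A10 unchanged); cached -9 stands.
  D12: dirty, but its reads are unchanged (C2 unchanged, C8 unchanged); cached -18 stands.
  E10: dirty, but its reads are unchanged (B2 unchanged); cached 9 stands.
  B1: dirty, but its reads are unchanged (D12 unchanged, E10 unchanged); cached 9 stands.
  G2: dirty, but its reads are unchanged (C8 unchanged, B1 unchanged); cached 9 stands.

Note where the cutoff bites: D12 is checked, finds nothing changed, and keeps its cache.

The edit dirties: A10, B1, B2, C2, C8, D12, E10, G2.
2 formula cells run: C2, C8.
Cache hits after checking: A10, B1, B2, D12, E10, G2.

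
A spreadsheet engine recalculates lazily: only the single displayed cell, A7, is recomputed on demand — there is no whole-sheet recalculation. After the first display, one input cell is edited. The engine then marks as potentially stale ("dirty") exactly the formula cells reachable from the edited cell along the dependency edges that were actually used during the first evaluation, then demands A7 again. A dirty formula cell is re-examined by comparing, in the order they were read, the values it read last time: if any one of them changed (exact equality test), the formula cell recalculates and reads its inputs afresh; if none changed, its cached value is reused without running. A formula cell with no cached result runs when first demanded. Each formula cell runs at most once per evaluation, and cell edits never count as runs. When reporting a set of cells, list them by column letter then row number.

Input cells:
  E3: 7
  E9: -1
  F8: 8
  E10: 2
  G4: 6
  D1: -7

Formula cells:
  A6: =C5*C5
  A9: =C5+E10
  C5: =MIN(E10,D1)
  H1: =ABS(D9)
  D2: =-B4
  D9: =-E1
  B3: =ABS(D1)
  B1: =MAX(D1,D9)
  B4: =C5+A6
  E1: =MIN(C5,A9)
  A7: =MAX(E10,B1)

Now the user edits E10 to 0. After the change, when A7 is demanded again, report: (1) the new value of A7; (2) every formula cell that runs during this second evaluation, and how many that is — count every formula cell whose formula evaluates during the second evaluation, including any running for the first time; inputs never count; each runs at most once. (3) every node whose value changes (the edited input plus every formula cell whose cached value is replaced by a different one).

First evaluation (everything demanded from the output):
  C5 = MIN(2, -7) = -7
  A9 = -7 + 2 = -5
  E1 = MIN(-7, -5) = -7
  D9 = -(-7) = 7
  B1 = MAX(-7, 7) = 7
  A7 = MAX(2, 7) = 7

Propagation after the edit:
  C5: runs — E10 2->0; result -7 (same value as before).
  A9: runs — E10 2->0; result -7.
  E1: runs — A9 -5->-7; result -7 (same value as before).
  D9: checked — values it read are unchanged (E1 unchanged); reused cached 7 without running.
  B1: checked — values it read are unchanged (D1 unchanged, D9 unchanged); reused cached 7 without running.
  A7: runs — E10 2->0; result 7 (same value as before).

Key observation: the cutoff stops propagation at D9 — its inputs' values are unchanged, so it reuses its cache.

New value of A7: 7.
Formula cells that run: A7, A9, C5, E1 — 4 in total.
Values that change: A9, E10.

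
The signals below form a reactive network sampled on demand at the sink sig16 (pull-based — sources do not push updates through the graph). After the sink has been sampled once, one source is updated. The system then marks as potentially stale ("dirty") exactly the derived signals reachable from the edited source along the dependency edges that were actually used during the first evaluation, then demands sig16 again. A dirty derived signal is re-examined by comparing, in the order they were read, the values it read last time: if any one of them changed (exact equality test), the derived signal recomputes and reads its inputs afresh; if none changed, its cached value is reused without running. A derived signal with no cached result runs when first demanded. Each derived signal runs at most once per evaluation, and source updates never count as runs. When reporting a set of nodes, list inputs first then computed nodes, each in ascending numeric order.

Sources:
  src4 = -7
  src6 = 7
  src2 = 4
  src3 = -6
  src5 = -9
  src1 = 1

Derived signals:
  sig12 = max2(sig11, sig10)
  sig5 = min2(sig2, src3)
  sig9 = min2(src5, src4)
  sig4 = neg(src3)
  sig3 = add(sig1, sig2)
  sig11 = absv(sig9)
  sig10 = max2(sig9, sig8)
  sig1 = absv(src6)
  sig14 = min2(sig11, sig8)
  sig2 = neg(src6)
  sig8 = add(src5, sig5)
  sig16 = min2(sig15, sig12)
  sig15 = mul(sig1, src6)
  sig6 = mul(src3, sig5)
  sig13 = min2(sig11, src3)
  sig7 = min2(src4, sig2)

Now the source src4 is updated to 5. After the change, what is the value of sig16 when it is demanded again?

sig16 now evaluates to 9.
The important point: sig9 recomputes to an identical value, and the output ends up unchanged.

Initial pass — values computed on the first demand:
  sig1 = absv(7) = 7
  sig2 = neg(7) = -7
  sig5 = min2(-7, -6) = -7
  sig8 = add(-9, -7) = -16
  sig9 = min2(-9, -7) = -9
  sig10 = max2(-9, -16) = -9
  sig11 = absv(-9) = 9
  sig12 = max2(9, -9) = 9
  sig15 = mul(7, 7) = 49
  sig16 = min2(49, 9) = 9

Second demand — change propagation:
  sig9: re-runs because src4 -7->5; new result -9 (unchanged).
  sig10: re-examined; everything it read last time is the same (sig9 unchanged, sig8 unchanged) — cache -9 kept, no run.
  sig11: re-examined; everything it read last time is the same (sig9 unchanged) — cache 9 kept, no run.
  sig12: re-examined; everything it read last time is the same (sig11 unchanged, sig10 unchanged) — cache 9 kept, no run.
  sig16: re-examined; everything it read last time is the same (sig15 unchanged, sig12 unchanged) — cache 9 kept, no run.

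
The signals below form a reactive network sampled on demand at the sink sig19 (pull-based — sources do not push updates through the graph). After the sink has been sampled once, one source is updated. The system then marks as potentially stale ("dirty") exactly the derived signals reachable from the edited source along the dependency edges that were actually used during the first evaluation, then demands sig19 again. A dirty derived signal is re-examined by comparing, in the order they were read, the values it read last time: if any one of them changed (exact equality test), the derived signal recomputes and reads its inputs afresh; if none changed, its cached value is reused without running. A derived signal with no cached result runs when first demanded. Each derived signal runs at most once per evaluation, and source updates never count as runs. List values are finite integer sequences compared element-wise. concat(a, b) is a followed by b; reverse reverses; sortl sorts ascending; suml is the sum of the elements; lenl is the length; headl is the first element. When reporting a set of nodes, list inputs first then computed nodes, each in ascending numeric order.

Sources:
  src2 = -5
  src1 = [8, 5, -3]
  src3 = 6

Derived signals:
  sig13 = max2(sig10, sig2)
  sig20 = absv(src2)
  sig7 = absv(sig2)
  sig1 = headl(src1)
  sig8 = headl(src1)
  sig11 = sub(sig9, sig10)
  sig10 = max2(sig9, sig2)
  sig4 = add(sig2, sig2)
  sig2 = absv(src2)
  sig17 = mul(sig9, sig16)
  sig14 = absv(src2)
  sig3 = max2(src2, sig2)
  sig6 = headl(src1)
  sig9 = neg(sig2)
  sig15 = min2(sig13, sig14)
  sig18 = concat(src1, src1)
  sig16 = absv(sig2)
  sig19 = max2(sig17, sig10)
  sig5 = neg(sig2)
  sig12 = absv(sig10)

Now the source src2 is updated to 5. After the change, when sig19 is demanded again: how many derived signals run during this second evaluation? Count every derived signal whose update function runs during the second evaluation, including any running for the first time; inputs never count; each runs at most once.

Run set: sig2 (1 run).
The important point: sig2 recomputes to an identical value, and the output ends up unchanged.

Initial pass — values computed on the first demand:
  sig2 = absv(-5) = 5
  sig9 = neg(5) = -5
  sig10 = max2(-5, 5) = 5
  sig16 = absv(5) = 5
  sig17 = mul(-5, 5) = -25
  sig19 = max2(-25, 5) = 5

Second demand — change propagation:
  sig2: re-runs because src2 -5->5; new result 5 (unchanged).
  sig9: re-examined; everything it read last time is the same (sig2 unchanged) — cache -5 kept, no run.
  sig10: re-examined; everything it read last time is the same (sig9 unchanged, sig2 unchanged) — cache 5 kept, no run.
  sig16: re-examined; everything it read last time is the same (sig2 unchanged) — cache 5 kept, no run.
  sig17: re-examined; everything it read last time is the same (sig9 unchanged, sig16 unchanged) — cache -25 kept, no run.
  sig19: re-examined; everything it read last time is the same (sig17 unchanged, sig10 unchanged) — cache 5 kept, no run.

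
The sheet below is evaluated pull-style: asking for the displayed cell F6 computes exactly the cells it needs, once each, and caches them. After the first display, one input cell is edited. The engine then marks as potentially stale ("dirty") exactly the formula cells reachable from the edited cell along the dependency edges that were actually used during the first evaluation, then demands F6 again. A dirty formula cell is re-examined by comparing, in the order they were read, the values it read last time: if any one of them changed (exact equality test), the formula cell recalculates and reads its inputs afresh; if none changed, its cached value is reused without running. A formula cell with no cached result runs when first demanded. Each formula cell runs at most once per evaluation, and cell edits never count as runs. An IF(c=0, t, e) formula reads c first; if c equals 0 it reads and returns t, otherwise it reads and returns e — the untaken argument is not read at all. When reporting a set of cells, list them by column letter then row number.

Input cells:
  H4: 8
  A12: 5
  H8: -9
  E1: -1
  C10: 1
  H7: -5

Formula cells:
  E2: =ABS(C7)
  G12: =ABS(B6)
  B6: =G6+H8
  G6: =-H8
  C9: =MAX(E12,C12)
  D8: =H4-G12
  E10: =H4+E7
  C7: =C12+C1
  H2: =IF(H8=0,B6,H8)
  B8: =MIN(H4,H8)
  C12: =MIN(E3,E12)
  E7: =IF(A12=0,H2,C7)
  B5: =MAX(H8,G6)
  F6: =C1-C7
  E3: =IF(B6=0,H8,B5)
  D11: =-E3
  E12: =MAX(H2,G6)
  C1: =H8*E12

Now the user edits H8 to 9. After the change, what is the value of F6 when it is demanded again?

Demanding F6 again yields -9.

First demand of the output computes:
  G6 = -(-9) = 9
  B6 = 9 + -9 = 0
  E3 = IF(B6=0: B6=0 -> then branch H8) = -9
  H2 = IF(H8=0: H8=-9 -> else branch H8) = -9
  E12 = MAX(-9, 9) = 9
  C1 = -9 * 9 = -81
  C12 = MIN(-9, 9) = -9
  C7 = -9 + -81 = -90
  F6 = -81 - -90 = 9

After the edit, cleaning proceeds:
  G6: a read changed (H8 -9->9) — executes, giving -9.
  B6: a read changed (G6 9->-9; H8 -9->9) — executes, giving 0 — identical to its old value.
  E3: a read changed (H8 -9->9) — executes, giving 9.
  H2: a read changed (H8 -9->9; H8 -9->9) — executes, giving 9.
  E12: a read changed (H2 -9->9; G6 9->-9) — executes, giving 9 — identical to its old value.
  C1: a read changed (H8 -9->9) — executes, giving 81.
  C12: a read changed (E3 -9->9) — executes, giving 9.
  C7: a read changed (C12 -9->9; C1 -81->81) — executes, giving 90.
  F6: a read changed (C1 -81->81; C7 -90->90) — executes, giving -9.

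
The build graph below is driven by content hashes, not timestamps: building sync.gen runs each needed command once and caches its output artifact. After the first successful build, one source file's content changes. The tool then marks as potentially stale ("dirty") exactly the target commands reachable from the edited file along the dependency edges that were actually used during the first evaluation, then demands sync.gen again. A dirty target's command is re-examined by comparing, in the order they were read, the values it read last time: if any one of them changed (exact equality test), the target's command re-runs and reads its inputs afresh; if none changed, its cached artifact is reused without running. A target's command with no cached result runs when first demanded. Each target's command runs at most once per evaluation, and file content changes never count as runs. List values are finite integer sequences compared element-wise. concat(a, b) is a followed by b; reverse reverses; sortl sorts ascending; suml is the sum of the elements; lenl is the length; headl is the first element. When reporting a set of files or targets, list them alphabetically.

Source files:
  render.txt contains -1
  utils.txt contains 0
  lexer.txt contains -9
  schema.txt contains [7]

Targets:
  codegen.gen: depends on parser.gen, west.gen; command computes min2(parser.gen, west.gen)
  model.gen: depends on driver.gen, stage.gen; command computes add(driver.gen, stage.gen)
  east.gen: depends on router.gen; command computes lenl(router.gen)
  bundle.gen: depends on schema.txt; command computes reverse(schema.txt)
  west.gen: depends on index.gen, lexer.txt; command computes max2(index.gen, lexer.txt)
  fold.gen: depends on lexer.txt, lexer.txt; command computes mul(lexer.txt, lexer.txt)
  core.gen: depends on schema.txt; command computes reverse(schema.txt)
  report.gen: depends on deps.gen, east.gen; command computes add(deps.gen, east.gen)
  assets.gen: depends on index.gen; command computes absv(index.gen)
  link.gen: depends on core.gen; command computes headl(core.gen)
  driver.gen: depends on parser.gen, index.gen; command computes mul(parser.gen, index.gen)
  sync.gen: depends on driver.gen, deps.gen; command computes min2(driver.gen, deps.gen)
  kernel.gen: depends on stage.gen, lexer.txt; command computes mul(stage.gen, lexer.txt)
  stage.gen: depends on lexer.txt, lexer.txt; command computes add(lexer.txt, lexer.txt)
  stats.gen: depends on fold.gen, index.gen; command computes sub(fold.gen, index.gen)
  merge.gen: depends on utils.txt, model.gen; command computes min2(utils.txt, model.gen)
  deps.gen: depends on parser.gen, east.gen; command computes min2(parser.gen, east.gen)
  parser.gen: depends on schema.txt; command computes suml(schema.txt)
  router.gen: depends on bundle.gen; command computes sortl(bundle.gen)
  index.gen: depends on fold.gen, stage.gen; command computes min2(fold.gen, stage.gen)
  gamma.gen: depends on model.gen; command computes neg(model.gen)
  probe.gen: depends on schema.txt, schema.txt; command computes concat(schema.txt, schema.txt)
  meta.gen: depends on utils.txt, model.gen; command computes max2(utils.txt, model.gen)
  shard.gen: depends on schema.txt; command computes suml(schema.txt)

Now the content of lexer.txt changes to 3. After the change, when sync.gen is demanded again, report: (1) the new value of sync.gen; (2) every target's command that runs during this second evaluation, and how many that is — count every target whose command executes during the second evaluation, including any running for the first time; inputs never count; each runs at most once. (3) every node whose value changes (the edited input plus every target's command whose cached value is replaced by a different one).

sync.gen now evaluates to 1.
Run set: driver.gen, fold.gen, index.gen, stage.gen, sync.gen (5 run).
Changed values: driver.gen, fold.gen, index.gen, lexer.txt, stage.gen, sync.gen.

Initial pass — values computed on the first demand:
  bundle.gen = reverse([7]) = [7]
  fold.gen = mul(-9, -9) = 81
  parser.gen = suml([7]) = 7
  router.gen = sortl([7]) = [7]
  east.gen = lenl([7]) = 1
  deps.gen = min2(7, 1) = 1
  stage.gen = add(-9, -9) = -18
  index.gen = min2(81, -18) = -18
  driver.gen = mul(7, -18) = -126
  sync.gen = min2(-126, 1) = -126

Second demand — change propagation:
  fold.gen: re-runs because lexer.txt -9->3; lexer.txt -9->3; new result 9.
  stage.gen: re-runs because lexer.txt -9->3; lexer.txt -9->3; new result 6.
  index.gen: re-runs because fold.gen 81->9; stage.gen -18->6; new result 6.
  driver.gen: re-runs because index.gen -18->6; new result 42.
  sync.gen: re-runs because driver.gen -126->42; new result 1.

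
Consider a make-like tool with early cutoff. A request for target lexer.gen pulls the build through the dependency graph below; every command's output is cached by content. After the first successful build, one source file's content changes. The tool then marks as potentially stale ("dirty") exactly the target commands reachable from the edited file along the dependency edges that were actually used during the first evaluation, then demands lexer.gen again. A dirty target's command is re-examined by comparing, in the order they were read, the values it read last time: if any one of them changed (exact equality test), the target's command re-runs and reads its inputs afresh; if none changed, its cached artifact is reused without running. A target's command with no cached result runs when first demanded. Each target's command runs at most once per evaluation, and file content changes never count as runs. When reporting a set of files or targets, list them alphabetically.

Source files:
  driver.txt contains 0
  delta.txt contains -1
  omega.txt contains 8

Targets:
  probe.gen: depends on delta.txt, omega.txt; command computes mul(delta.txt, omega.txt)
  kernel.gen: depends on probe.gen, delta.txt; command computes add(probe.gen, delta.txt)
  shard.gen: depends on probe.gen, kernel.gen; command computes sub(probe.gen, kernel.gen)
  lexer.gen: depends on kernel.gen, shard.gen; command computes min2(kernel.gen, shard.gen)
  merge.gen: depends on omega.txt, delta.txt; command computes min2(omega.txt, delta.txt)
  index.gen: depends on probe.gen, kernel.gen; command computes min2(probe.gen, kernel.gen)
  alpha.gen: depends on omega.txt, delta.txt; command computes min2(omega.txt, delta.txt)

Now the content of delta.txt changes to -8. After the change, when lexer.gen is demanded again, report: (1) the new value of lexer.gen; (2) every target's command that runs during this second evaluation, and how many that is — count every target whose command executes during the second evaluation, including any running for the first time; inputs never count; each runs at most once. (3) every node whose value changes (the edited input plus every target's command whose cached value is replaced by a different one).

First demand of the output computes:
  probe.gen = mul(-1, 8) = -8
  kernel.gen = add(-8, -1) = -9
  shard.gen = sub(-8, -9) = 1
  lexer.gen = min2(-9, 1) = -9

After the edit, cleaning proceeds:
  probe.gen: a read changed (delta.txt -1->-8) — executes, giving -64.
  kernel.gen: a read changed (probe.gen -8->-64; delta.txt -1->-8) — executes, giving -72.
  shard.gen: a read changed (probe.gen -8->-64; kernel.gen -9->-72) — executes, giving 8.
  lexer.gen: a read changed (kernel.gen -9->-72; shard.gen 1->8) — executes, giving -72.

Demanding lexer.gen again yields -72.
4 target commands run: kernel.gen, lexer.gen, probe.gen, shard.gen.
The nodes whose values change: delta.txt, kernel.gen, lexer.gen, probe.gen, shard.gen.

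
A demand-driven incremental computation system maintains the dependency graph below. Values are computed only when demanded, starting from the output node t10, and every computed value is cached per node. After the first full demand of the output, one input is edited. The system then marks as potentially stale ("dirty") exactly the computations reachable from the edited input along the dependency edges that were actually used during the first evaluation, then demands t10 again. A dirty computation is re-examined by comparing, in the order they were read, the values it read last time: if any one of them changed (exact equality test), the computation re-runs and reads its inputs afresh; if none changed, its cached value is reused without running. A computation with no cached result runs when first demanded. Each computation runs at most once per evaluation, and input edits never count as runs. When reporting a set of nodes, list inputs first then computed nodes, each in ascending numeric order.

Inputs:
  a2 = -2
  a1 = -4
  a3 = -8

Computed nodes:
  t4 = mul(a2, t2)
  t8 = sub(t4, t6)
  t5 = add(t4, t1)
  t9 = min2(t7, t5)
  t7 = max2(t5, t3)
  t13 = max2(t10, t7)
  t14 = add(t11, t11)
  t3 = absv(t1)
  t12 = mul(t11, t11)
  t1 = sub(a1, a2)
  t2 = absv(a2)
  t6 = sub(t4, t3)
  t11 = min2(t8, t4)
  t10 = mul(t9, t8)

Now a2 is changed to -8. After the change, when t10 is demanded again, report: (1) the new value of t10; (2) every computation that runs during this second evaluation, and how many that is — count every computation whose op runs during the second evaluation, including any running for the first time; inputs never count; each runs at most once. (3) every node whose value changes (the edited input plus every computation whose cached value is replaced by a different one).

First evaluation (everything demanded from the output):
  t1 = sub(-4, -2) = -2
  t2 = absv(-2) = 2
  t3 = absv(-2) = 2
  t4 = mul(-2, 2) = -4
  t5 = add(-4, -2) = -6
  t6 = sub(-4, 2) = -6
  t7 = max2(-6, 2) = 2
  t8 = sub(-4, -6) = 2
  t9 = min2(2, -6) = -6
  t10 = mul(-6, 2) = -12

Propagation after the edit:
  t1: runs — a2 -2->-8; result 4.
  t2: runs — a2 -2->-8; result 8.
  t3: runs — t1 -2->4; result 4.
  t4: runs — a2 -2->-8; t2 2->8; result -64.
  t5: runs — t4 -4->-64; t1 -2->4; result -60.
  t6: runs — t4 -4->-64; t3 2->4; result -68.
  t7: runs — t5 -6->-60; t3 2->4; result 4.
  t8: runs — t4 -4->-64; t6 -6->-68; result 4.
  t9: runs — t7 2->4; t5 -6->-60; result -60.
  t10: runs — t9 -6->-60; t8 2->4; result -240.

New value of t10: -240.
Computations that run: t1, t2, t3, t4, t5, t6, t7, t8, t9, t10 — 10 in total.
Values that change: a2, t1, t2, t3, t4, t5, t6, t7, t8, t9, t10.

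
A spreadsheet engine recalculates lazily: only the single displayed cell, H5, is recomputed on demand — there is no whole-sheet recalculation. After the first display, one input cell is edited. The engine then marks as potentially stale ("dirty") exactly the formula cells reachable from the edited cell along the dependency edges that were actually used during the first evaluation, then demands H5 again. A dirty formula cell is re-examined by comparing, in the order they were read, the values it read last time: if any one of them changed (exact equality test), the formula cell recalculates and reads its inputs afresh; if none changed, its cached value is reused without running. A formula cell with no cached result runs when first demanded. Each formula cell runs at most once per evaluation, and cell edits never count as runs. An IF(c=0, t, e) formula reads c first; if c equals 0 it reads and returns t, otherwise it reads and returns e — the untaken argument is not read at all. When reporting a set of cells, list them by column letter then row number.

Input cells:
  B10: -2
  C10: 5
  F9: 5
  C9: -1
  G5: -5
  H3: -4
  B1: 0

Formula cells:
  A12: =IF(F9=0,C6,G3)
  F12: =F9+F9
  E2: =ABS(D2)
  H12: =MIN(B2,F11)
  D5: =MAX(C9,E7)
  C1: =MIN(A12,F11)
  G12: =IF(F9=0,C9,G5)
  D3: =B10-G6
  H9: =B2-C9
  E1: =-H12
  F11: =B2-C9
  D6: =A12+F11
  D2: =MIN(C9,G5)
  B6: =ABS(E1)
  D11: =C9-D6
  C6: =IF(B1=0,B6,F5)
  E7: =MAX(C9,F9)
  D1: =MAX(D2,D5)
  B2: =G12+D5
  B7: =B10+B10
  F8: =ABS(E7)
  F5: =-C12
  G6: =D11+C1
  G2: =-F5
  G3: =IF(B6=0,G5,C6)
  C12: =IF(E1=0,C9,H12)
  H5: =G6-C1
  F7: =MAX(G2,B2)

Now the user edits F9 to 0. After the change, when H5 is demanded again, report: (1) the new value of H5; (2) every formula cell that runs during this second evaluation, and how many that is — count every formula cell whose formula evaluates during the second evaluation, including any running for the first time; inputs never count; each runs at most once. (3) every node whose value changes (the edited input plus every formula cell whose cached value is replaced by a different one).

New value of H5: -2.
Formula cells that run: A12, B2, B6, C1, C6, D5, D6, D11, E1, E7, F11, G6, G12, H5, H12 — 15 in total.
Values that change: A12, B2, B6, C1, D5, D6, D11, E1, E7, F9, F11, G12, H5, H12.
Key observation: a condition flipped, so demand moved to the other branch — G3 is never re-examined.

First evaluation (everything demanded from the output):
  E7 = MAX(-1, 5) = 5
  D5 = MAX(-1, 5) = 5
  G12 = IF(F9=0: F9=5 -> else branch G5) = -5
  B2 = -5 + 5 = 0
  F11 = 0 - -1 = 1
  H12 = MIN(0, 1) = 0
  E1 = -(0) = 0
  B6 = ABS(0) = 0
  G3 = IF(B6=0: B6=0 -> then branch G5) = -5
  A12 = IF(F9=0: F9=5 -> else branch G3) = -5
  C1 = MIN(-5, 1) = -5
  D6 = -5 + 1 = -4
  D11 = -1 - -4 = 3
  G6 = 3 + -5 = -2
  H5 = -2 - -5 = 3

Propagation after the edit:
  E7: runs — F9 5->0; result 0.
  D5: runs — E7 5->0; result 0.
  G12: runs — F9 5->0; result -1.
  B2: runs — G12 -5->-1; D5 5->0; result -1.
  F11: runs — B2 0->-1; result 0.
  H12: runs — B2 0->-1; F11 1->0; result -1.
  E1: runs — H12 0->-1; result 1.
  B6: runs — E1 0->1; result 1.
  C6: demanded for the first time — runs, produces 1.
  G3: marked dirty but never re-examined — demand shifted away from it.
  A12: runs — F9 5->0; result 1.
  C1: runs — A12 -5->1; F11 1->0; result 0.
  D6: runs — A12 -5->1; F11 1->0; result 1.
  D11: runs — D6 -4->1; result -2.
  G6: runs — D11 3->-2; C1 -5->0; result -2 (same value as before).
  H5: runs — C1 -5->0; result -2.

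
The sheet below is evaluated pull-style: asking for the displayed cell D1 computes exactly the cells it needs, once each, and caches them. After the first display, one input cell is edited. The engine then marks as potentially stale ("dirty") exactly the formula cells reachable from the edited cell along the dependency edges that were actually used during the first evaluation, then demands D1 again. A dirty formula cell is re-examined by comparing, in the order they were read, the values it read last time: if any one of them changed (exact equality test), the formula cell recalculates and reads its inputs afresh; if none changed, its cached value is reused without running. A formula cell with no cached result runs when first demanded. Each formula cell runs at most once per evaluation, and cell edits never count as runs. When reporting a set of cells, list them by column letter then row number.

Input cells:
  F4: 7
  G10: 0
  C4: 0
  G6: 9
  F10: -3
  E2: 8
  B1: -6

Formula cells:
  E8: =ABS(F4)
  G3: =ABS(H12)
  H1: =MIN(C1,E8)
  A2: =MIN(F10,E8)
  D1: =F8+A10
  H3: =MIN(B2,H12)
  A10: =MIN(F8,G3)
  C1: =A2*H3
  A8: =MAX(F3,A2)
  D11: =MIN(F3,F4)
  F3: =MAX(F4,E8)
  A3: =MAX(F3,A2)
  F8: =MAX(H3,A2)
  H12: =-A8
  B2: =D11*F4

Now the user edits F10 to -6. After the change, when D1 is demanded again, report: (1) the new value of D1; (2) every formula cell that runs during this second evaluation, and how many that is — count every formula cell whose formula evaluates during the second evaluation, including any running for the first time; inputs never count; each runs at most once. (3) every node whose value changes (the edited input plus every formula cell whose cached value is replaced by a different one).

First demand of the output computes:
  E8 = ABS(7) = 7
  A2 = MIN(-3, 7) = -3
  F3 = MAX(7, 7) = 7
  A8 = MAX(7, -3) = 7
  D11 = MIN(7, 7) = 7
  B2 = 7 * 7 = 49
  H12 = -(7) = -7
  G3 = ABS(-7) = 7
  H3 = MIN(49, -7) = -7
  F8 = MAX(-7, -3) = -3
  A10 = MIN(-3, 7) = -3
  D1 = -3 + -3 = -6

After the edit, cleaning proceeds:
  A2: a read changed (F10 -3->-6) — executes, giving -6.
  A8: a read changed (A2 -3->-6) — executes, giving 7 — identical to its old value.
  H12: dirty, but its reads are unchanged (A8 unchanged); cached -7 stands.
  G3: dirty, but its reads are unchanged (H12 unchanged); cached 7 stands.
  H3: dirty, but its reads are unchanged (B2 unchanged, H12 unchanged); cached -7 stands.
  F8: a read changed (A2 -3->-6) — executes, giving -6.
  A10: a read changed (F8 -3->-6) — executes, giving -6.
  D1: a read changed (F8 -3->-6; A10 -3->-6) — executes, giving -12.

Note where the cutoff bites: H12 is checked, finds nothing changed, and keeps its cache.

Demanding D1 again yields -12.
5 formula cells run: A2, A8, A10, D1, F8.
The nodes whose values change: A2, A10, D1, F8, F10.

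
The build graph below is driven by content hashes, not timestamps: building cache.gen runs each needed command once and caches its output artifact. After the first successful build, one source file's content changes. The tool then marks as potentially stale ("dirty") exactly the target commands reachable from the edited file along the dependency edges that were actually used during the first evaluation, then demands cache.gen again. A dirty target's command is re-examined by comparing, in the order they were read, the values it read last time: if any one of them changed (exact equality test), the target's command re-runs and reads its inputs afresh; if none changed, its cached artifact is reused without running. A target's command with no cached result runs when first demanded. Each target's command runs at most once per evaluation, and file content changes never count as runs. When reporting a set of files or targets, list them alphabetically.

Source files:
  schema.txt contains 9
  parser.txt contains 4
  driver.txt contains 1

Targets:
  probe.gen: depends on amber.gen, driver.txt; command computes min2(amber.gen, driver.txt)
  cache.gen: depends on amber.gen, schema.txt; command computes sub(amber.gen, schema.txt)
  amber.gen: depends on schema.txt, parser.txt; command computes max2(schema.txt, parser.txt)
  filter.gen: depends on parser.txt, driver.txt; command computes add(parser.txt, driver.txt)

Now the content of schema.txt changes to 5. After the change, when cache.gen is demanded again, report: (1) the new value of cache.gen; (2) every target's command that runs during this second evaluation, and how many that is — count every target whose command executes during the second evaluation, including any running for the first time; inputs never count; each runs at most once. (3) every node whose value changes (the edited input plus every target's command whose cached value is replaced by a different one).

cache.gen now evaluates to 0.
Run set: amber.gen, cache.gen (2 run).
Changed values: amber.gen, schema.txt.

Initial pass — values computed on the first demand:
  amber.gen = max2(9, 4) = 9
  cache.gen = sub(9, 9) = 0

Second demand — change propagation:
  amber.gen: re-runs because schema.txt 9->5; new result 5.
  cache.gen: re-runs because amber.gen 9->5; schema.txt 9->5; new result 0 (unchanged).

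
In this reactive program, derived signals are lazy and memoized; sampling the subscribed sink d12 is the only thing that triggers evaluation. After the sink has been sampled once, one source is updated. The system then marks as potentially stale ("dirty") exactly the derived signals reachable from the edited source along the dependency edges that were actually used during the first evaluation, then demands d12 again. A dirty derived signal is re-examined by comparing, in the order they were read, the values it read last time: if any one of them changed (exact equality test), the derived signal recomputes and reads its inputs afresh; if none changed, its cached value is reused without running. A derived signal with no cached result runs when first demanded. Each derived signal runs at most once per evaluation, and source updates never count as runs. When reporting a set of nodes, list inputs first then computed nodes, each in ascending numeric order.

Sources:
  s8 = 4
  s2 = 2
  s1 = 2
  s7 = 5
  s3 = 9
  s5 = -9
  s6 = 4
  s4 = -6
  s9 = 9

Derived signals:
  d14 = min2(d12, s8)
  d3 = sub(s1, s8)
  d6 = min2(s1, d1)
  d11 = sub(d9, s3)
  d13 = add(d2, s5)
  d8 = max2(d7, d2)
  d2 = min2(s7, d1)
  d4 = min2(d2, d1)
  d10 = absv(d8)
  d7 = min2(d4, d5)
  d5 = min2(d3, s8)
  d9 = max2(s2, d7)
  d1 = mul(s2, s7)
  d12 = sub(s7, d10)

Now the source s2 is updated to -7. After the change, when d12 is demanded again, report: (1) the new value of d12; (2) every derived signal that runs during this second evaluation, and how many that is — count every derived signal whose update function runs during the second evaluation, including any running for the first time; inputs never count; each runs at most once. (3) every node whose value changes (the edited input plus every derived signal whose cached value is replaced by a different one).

Demanding d12 again yields -30.
7 derived signals run: d1, d2, d4, d7, d8, d10, d12.
The nodes whose values change: s2, d1, d2, d4, d7, d8, d10, d12.

First demand of the output computes:
  d1 = mul(2, 5) = 10
  d2 = min2(5, 10) = 5
  d3 = sub(2, 4) = -2
  d4 = min2(5, 10) = 5
  d5 = min2(-2, 4) = -2
  d7 = min2(5, -2) = -2
  d8 = max2(-2, 5) = 5
  d10 = absv(5) = 5
  d12 = sub(5, 5) = 0

After the edit, cleaning proceeds:
  d1: a read changed (s2 2->-7) — executes, giving -35.
  d2: a read changed (d1 10->-35) — executes, giving -35.
  d4: a read changed (d2 5->-35; d1 10->-35) — executes, giving -35.
  d7: a read changed (d4 5->-35) — executes, giving -35.
  d8: a read changed (d7 -2->-35; d2 5->-35) — executes, giving -35.
  d10: a read changed (d8 5->-35) — executes, giving 35.
  d12: a read changed (d10 5->35) — executes, giving -30.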